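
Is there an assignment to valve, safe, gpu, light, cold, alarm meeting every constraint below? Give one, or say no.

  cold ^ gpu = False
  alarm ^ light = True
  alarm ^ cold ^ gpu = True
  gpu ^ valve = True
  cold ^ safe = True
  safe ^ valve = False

valve: True, safe: True, gpu: False, light: False, cold: False, alarm: True

cold ^ gpu = F ^ F = False ✓
alarm ^ light = T ^ F = True ✓
alarm ^ cold ^ gpu = T ^ F ^ F = True ✓
gpu ^ valve = F ^ T = True ✓
cold ^ safe = F ^ T = True ✓
safe ^ valve = T ^ T = False ✓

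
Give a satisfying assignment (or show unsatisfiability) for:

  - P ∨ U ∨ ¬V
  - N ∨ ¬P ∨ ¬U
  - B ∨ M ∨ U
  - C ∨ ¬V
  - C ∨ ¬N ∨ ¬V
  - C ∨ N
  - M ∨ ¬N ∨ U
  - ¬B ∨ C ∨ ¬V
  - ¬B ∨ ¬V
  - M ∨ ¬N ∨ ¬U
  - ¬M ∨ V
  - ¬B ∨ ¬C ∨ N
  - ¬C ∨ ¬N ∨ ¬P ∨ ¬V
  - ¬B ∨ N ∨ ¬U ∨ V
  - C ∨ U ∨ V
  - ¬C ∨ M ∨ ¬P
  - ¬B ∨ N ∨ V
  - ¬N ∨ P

Set P = False.
  then (¬N ∨ P) forces N = False.
  then (C ∨ N) forces C = True.
  then (¬B ∨ ¬C ∨ N) forces B = False.
Set U = True.
Set V = True.
Set M = True.
All clauses satisfied.

P = False, U = True, C = True, V = True, B = False, M = True, N = False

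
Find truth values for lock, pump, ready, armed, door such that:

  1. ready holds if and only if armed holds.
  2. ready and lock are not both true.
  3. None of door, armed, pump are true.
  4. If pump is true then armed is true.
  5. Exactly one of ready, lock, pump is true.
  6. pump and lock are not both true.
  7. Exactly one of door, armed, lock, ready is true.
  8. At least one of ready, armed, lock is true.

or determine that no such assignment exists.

lock = True, pump = False, ready = False, armed = False, door = False

  (1) ready=F, armed=F — same ✓
  (2) ready=F, lock=T — not both ✓
  (3) {door, armed, pump}: 0 true — none ✓
  (4) pump=F ⇒ armed: vacuous ✓
  (5) {ready, lock, pump}: 1 true — exactly one ✓
  (6) pump=F, lock=T — not both ✓
  (7) {door, armed, lock, ready}: 1 true — exactly one ✓
  (8) {ready, armed, lock}: 1 true — at least one ✓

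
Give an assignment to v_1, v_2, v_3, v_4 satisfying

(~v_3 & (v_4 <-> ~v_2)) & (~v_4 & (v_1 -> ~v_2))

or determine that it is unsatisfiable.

v_1=F, v_2=T, v_3=F, v_4=F

  ~v_3 & (v_4 <-> ~v_2) = True
    ~v_3 = True
    v_4 <-> ~v_2 = True
      ~v_2 = False
  ~v_4 & (v_1 -> ~v_2) = True
    ~v_4 = True
    v_1 -> ~v_2 = True
      ~v_2 = False
Both conjuncts True, so the formula holds.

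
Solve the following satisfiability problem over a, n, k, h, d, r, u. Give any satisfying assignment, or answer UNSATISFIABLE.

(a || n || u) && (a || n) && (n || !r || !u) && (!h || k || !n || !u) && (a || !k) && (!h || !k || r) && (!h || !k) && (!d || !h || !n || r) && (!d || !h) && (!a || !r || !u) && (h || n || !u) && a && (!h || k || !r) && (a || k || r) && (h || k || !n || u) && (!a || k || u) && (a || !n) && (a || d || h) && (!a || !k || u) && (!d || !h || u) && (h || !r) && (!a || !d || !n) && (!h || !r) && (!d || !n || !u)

Unit clause (a) forces a = True.
Set n = True.
  then (!a || !d || !n) forces d = False.
Set k = False.
  then (!a || k || u) forces u = True.
  then (!h || k || !n || !u) forces h = False.
  then (!a || !r || !u) forces r = False.
All clauses satisfied.

a = True, n = True, k = False, h = False, d = False, r = False, u = True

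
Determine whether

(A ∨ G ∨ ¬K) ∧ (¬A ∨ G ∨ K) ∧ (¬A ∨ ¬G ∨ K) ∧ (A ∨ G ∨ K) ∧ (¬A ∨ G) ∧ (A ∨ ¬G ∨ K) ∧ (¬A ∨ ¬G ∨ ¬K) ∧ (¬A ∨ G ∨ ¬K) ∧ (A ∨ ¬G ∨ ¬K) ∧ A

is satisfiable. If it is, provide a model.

The formula is unsatisfiable.

Case A = True:
  (¬A ∨ G) forces G = True.
  (¬A ∨ ¬G ∨ K) forces K = True.
  Clause (¬A ∨ ¬G ∨ ¬K) is falsified — contradiction.
Case A = False:
  Clause (A) is falsified — contradiction.
Both cases fail, so the formula is unsatisfiable.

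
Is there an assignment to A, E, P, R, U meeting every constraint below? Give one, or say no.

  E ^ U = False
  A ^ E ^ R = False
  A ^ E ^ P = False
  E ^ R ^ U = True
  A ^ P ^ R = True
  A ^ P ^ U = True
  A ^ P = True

Unsatisfiable — no assignment works.

Adding constraints 1, 3, 6 mod 2: every variable appears an even number of times on the left, so the left side is 0.
But the right sides sum to 1 (mod 2). 0 ≠ 1 — the system is inconsistent.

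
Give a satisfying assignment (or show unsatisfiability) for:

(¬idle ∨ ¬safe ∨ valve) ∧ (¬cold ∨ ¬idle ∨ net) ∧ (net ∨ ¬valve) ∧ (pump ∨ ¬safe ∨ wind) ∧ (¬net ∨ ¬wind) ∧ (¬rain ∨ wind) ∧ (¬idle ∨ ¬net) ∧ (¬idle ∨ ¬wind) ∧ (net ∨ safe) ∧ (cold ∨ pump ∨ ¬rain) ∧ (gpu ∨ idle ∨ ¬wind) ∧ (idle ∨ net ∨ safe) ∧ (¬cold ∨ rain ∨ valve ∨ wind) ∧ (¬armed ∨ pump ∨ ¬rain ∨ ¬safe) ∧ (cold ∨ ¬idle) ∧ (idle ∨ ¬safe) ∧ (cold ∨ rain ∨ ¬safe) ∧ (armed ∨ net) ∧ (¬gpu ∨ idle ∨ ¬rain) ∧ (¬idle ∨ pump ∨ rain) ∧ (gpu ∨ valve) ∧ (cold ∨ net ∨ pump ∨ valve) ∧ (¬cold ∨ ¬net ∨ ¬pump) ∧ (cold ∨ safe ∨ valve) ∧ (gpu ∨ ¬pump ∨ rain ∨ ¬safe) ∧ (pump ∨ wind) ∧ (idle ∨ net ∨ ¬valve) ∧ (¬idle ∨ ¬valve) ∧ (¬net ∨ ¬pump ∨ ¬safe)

Try net = False:
  (net ∨ ¬valve) forces valve = False.
  (net ∨ safe) forces safe = True.
  (¬idle ∨ ¬safe ∨ valve) forces idle = False.
  clause (idle ∨ ¬safe) is falsified — backtrack.
So net = True.
  then (¬net ∨ ¬wind) forces wind = False.
  then (¬rain ∨ wind) forces rain = False.
  then (¬idle ∨ ¬net) forces idle = False.
  then (idle ∨ ¬safe) forces safe = False.
  then (pump ∨ wind) forces pump = True.
  then (¬cold ∨ ¬net ∨ ¬pump) forces cold = False.
  then (cold ∨ safe ∨ valve) forces valve = True.
Set gpu = True.
Set armed = True.
All clauses satisfied.

net = True, gpu = True, wind = False, armed = True, rain = False, cold = False, idle = False, pump = True, valve = True, safe = False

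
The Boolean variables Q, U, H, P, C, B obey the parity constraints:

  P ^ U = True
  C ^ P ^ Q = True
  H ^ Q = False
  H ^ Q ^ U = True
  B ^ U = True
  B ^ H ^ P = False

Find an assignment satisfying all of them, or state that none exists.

Q = False, U = True, H = False, P = False, C = True, B = False

P ^ U = F ^ T = True ✓
C ^ P ^ Q = T ^ F ^ F = True ✓
H ^ Q = F ^ F = False ✓
H ^ Q ^ U = F ^ F ^ T = True ✓
B ^ U = F ^ T = True ✓
B ^ H ^ P = F ^ F ^ F = False ✓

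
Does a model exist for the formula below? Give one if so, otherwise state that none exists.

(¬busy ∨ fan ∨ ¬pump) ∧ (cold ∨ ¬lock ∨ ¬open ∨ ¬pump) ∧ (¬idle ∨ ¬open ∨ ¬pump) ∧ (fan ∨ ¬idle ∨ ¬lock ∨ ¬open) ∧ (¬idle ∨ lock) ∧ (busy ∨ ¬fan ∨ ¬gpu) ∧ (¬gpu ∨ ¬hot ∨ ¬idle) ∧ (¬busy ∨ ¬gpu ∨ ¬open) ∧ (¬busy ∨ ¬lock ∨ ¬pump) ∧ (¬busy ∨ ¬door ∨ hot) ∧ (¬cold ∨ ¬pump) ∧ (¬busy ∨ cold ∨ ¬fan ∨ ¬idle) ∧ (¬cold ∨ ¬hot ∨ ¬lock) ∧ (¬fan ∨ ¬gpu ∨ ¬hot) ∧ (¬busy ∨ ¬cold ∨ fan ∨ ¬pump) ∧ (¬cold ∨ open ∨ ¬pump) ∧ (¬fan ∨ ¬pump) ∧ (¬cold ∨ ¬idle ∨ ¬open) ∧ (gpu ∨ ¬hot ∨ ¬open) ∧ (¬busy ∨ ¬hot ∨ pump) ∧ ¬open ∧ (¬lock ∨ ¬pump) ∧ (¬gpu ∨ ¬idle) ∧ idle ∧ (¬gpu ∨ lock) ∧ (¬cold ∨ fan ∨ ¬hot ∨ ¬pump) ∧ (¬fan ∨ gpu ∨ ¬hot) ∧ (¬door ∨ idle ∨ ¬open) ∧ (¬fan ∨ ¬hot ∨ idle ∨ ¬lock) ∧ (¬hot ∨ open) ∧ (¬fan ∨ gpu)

cold=F, pump=F, gpu=F, open=F, fan=F, busy=F, lock=T, idle=T, hot=F, door=F

Unit clause (¬open) forces open = False.
Unit clause (idle) forces idle = True.
In (¬hot ∨ open) only ¬hot is left, so hot = False.
In (¬idle ∨ lock) only lock is left, so lock = True.
In (¬lock ∨ ¬pump) only ¬pump is left, so pump = False.
In (¬gpu ∨ ¬idle) only ¬gpu is left, so gpu = False.
In (¬fan ∨ gpu) only ¬fan is left, so fan = False.
Set cold = False.
Set busy = False.
Set door = False.
All clauses satisfied.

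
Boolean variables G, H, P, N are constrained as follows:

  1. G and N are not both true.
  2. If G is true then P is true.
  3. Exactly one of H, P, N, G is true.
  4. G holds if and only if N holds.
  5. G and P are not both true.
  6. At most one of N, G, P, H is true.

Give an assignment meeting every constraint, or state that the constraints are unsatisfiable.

G=F; H=F; P=T; N=F

  (1) G=F, N=F — not both ✓
  (2) G=F ⇒ P: vacuous ✓
  (3) {H, P, N, G}: 1 true — exactly one ✓
  (4) G=F, N=F — same ✓
  (5) G=F, P=T — not both ✓
  (6) {N, G, P, H}: 1 true — at most one ✓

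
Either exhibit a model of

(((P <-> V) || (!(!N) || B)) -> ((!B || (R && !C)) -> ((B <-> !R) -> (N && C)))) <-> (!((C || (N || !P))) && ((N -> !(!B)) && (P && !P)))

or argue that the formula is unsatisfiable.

C = False, B = False, V = True, R = True, N = False, P = True

  (((P <-> V) || (!(!N) || B)) -> ((!B || (R && !C)) -> ((B <-> !R) -> (N && C)))) <-> (!((C || (N || !P))) && ((N -> !(!B)) && (P && !P))) = True
    ((P <-> V) || (!(!N) || B)) -> ((!B || (R && !C)) -> ((B <-> !R) -> (N && C))) = False
      (P <-> V) || (!(!N) || B) = True
        P <-> V = True
        !(!N) || B = False
          !(!N) = False
            !N = True
      (!B || (R && !C)) -> ((B <-> !R) -> (N && C)) = False
        !B || (R && !C) = True
          !B = True
          R && !C = True
            !C = True
        (B <-> !R) -> (N && C) = False
          B <-> !R = True
            !R = False
          N && C = False
    !((C || (N || !P))) && ((N -> !(!B)) && (P && !P)) = False
      !((C || (N || !P))) = True
        C || (N || !P) = False
          N || !P = False
            !P = False
      (N -> !(!B)) && (P && !P) = False
        N -> !(!B) = True
          !(!B) = False
            !B = True
        P && !P = False
          !P = False
The formula evaluates to True.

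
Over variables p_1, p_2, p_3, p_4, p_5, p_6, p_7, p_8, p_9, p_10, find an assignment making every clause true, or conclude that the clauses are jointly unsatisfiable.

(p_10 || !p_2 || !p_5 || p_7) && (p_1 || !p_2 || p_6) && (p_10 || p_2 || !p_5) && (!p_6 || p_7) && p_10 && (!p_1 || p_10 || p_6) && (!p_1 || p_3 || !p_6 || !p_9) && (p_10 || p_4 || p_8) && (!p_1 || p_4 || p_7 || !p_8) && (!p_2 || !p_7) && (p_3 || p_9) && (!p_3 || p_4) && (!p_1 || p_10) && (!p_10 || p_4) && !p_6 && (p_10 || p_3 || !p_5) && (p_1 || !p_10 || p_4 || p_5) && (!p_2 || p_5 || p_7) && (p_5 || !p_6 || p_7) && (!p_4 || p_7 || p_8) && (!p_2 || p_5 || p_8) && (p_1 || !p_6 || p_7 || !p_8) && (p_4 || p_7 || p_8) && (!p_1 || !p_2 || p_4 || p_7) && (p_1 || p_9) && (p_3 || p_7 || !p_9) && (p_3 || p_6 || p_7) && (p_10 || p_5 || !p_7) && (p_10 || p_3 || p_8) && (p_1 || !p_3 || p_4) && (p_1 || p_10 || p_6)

p_1 = False; p_2 = False; p_3 = False; p_4 = True; p_5 = False; p_6 = False; p_7 = True; p_8 = False; p_9 = True; p_10 = True

Unit clause (p_10) forces p_10 = True.
In (!p_10 || p_4) only p_4 is left, so p_4 = True.
Unit clause (!p_6) forces p_6 = False.
Set p_1 = False.
  then (p_1 || !p_2 || p_6) forces p_2 = False.
  then (p_1 || p_9) forces p_9 = True.
Set p_3 = False.
  then (p_3 || p_7 || !p_9) forces p_7 = True.
Set p_5 = False.
Set p_8 = False.
All clauses satisfied.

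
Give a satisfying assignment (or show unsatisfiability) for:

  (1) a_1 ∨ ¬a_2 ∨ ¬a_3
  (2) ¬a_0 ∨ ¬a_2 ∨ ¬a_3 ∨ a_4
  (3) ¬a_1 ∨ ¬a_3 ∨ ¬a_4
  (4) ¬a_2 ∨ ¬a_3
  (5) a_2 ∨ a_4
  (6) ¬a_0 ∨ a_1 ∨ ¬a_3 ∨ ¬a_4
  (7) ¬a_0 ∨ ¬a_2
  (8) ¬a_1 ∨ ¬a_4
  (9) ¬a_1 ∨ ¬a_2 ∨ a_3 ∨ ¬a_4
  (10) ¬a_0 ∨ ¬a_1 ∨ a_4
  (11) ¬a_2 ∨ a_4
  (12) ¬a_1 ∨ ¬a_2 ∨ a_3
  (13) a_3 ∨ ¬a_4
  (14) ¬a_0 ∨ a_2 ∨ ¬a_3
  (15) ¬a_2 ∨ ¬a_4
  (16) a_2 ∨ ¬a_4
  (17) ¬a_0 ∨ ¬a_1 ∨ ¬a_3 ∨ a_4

Case a_2 = True:
  (¬a_2 ∨ ¬a_3) forces a_3 = False.
  (¬a_0 ∨ ¬a_2) forces a_0 = False.
  (¬a_2 ∨ a_4) forces a_4 = True.
  Clause (a_3 ∨ ¬a_4) is falsified — contradiction.
Case a_2 = False:
  (a_2 ∨ a_4) forces a_4 = True.
  Clause (a_2 ∨ ¬a_4) is falsified — contradiction.
Both cases fail, so the formula is unsatisfiable.

The formula is unsatisfiable.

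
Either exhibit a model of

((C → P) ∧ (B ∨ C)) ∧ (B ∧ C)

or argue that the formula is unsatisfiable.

C: True, P: True, B: True

  (C → P) ∧ (B ∨ C) = True
    C → P = True
    B ∨ C = True
  B ∧ C = True
Both conjuncts True, so the formula holds.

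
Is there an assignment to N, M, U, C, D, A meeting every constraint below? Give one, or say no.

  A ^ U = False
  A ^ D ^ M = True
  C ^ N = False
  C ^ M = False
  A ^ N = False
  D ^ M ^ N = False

Unsatisfiable

Adding constraints 2, 5, 6 mod 2: every variable appears an even number of times on the left, so the left side is 0.
But the right sides sum to 1 (mod 2). 0 ≠ 1 — the system is inconsistent.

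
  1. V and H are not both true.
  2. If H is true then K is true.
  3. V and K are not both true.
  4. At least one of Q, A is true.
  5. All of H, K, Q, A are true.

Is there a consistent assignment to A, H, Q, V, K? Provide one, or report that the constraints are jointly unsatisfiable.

A=T; H=T; Q=T; V=F; K=T

  (1) V=F, H=T — not both ✓
  (2) H=T ⇒ K: T ✓
  (3) V=F, K=T — not both ✓
  (4) {Q, A}: 2 true — at least one ✓
  (5) {H, K, Q, A}: all 4 true ✓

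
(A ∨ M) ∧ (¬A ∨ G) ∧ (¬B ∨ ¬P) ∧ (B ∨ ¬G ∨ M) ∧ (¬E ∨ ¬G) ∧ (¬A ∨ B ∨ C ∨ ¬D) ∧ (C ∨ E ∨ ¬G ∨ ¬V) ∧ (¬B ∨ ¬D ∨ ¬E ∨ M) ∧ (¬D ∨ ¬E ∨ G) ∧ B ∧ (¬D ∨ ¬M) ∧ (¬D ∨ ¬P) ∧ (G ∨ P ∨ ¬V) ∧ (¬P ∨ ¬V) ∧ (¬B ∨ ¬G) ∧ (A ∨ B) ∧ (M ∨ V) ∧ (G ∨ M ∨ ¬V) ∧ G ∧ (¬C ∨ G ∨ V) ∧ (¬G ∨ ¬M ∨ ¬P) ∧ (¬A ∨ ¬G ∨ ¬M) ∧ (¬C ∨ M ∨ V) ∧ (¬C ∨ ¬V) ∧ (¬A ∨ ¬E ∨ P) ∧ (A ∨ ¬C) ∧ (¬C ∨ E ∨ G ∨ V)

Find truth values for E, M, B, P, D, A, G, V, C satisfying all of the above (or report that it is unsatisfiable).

The formula is unsatisfiable.

Case B = True:
  (¬B ∨ ¬P) forces P = False.
  (¬B ∨ ¬G) forces G = False.
  Clause (G) is falsified — contradiction.
Case B = False:
  Clause (B) is falsified — contradiction.
Both cases fail, so the formula is unsatisfiable.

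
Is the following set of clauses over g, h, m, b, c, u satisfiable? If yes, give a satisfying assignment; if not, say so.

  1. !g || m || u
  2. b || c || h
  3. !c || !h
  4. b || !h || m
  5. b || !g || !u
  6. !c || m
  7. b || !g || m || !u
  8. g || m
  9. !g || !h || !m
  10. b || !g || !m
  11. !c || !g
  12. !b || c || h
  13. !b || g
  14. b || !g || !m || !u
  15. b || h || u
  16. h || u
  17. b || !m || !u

Set g = False.
  then (g || m) forces m = True.
  then (!b || g) forces b = False.
  then (b || !m || !u) forces u = False.
  then (b || h || u) forces h = True.
  then (!c || !h) forces c = False.
All clauses satisfied.

g = False; h = True; m = True; b = False; c = False; u = False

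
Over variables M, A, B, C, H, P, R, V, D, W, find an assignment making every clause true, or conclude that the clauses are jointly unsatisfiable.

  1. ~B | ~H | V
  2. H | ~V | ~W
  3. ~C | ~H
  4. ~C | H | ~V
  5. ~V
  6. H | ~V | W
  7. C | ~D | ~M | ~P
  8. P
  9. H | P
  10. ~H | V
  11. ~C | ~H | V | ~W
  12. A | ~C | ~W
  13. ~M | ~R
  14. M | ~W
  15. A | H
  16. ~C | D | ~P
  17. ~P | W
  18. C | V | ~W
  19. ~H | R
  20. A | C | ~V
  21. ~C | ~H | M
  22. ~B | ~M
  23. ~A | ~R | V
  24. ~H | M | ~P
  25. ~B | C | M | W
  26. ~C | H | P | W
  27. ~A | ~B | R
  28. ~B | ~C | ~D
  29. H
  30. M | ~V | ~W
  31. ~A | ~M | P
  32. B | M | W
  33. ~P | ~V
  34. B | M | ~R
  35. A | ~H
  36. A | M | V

No satisfying assignment exists.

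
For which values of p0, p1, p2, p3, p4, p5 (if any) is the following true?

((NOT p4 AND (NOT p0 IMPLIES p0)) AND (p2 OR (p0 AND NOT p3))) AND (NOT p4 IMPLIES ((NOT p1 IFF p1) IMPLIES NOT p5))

p0=T, p1=F, p2=F, p3=F, p4=F, p5=T

  (NOT p4 AND (NOT p0 IMPLIES p0)) AND (p2 OR (p0 AND NOT p3)) = True
    NOT p4 AND (NOT p0 IMPLIES p0) = True
      NOT p4 = True
      NOT p0 IMPLIES p0 = True
        NOT p0 = False
    p2 OR (p0 AND NOT p3) = True
      p0 AND NOT p3 = True
        NOT p3 = True
  NOT p4 IMPLIES ((NOT p1 IFF p1) IMPLIES NOT p5) = True
    NOT p4 = True
    (NOT p1 IFF p1) IMPLIES NOT p5 = True
      NOT p1 IFF p1 = False
        NOT p1 = True
      NOT p5 = False
Both conjuncts True, so the formula holds.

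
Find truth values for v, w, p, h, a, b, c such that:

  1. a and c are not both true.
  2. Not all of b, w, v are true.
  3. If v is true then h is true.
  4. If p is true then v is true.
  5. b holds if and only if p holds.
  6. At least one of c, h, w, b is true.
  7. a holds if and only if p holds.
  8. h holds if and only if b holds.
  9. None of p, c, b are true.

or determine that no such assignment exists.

v = False; w = True; p = False; h = False; a = False; b = False; c = False

  (1) a=F, c=F — not both ✓
  (2) {b, w, v}: 1/3 true — not all ✓
  (3) v=F ⇒ h: vacuous ✓
  (4) p=F ⇒ v: vacuous ✓
  (5) b=F, p=F — same ✓
  (6) {c, h, w, b}: 1 true — at least one ✓
  (7) a=F, p=F — same ✓
  (8) h=F, b=F — same ✓
  (9) {p, c, b}: 0 true — none ✓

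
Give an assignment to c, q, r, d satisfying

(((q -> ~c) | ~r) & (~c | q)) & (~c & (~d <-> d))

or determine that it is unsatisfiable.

Unsatisfiable — no assignment works.

The conjunct ~d <-> d is unsatisfiable on its own:
  d=F: evaluates to False.
  d=T: evaluates to False.
So the whole conjunction is unsatisfiable.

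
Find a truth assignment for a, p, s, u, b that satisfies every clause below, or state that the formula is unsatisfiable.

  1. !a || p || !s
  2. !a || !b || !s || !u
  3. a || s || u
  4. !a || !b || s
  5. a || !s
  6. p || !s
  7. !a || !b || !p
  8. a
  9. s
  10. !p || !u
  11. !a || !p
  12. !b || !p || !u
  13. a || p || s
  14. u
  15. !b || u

Unsatisfiable — no assignment works.

Case a = True:
  (s) forces s = True.
  (!a || p || !s) forces p = True.
  Clause (!a || !p) is falsified — contradiction.
Case a = False:
  Clause (a) is falsified — contradiction.
Both cases fail, so the formula is unsatisfiable.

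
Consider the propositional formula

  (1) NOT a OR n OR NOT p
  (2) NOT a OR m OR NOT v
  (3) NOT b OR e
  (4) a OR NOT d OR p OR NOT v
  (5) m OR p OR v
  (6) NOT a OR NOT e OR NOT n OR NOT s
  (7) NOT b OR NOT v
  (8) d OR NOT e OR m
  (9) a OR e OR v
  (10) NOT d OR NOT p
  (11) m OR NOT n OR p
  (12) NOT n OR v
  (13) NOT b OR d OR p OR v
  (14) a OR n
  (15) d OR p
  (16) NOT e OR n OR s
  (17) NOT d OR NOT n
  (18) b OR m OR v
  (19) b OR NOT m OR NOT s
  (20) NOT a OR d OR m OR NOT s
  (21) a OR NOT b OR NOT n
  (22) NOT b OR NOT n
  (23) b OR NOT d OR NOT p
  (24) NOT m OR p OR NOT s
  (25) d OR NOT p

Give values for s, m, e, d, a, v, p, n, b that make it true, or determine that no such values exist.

Set s = False.
Set m = True.
Set e = False.
  then (NOT b OR e) forces b = False.
Try d = False:
  (d OR p) forces p = True.
  clause (d OR NOT p) is falsified — backtrack.
So d = True.
  then (NOT d OR NOT p) forces p = False.
  then (NOT d OR NOT n) forces n = False.
  then (a OR n) forces a = True.
Set v = True.
All clauses satisfied.

s = False, m = True, e = False, d = True, a = True, v = True, p = False, n = False, b = False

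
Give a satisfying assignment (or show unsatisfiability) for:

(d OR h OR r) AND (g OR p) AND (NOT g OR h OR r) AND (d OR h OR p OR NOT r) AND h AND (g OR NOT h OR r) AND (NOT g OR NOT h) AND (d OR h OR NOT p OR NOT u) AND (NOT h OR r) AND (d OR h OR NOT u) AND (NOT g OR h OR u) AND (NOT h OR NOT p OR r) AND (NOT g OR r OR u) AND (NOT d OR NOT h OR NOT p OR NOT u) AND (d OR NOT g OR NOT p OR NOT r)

Unit clause (h) forces h = True.
In (NOT g OR NOT h) only NOT g is left, so g = False.
In (NOT h OR r) only r is left, so r = True.
In (g OR p) only p is left, so p = True.
Set u = True.
  then (NOT d OR NOT h OR NOT p OR NOT u) forces d = False.
All clauses satisfied.

u=T; g=F; r=T; h=T; p=T; d=F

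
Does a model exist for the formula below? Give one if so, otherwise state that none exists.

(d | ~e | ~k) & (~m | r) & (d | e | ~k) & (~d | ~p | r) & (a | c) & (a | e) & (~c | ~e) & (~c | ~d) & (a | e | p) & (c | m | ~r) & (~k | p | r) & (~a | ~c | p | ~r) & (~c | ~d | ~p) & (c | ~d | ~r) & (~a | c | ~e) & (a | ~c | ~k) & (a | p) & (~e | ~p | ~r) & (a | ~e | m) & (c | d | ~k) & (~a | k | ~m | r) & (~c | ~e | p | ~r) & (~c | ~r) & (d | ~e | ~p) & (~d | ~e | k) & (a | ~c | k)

a = True; d = True; k = False; p = False; c = False; r = False; m = False; e = False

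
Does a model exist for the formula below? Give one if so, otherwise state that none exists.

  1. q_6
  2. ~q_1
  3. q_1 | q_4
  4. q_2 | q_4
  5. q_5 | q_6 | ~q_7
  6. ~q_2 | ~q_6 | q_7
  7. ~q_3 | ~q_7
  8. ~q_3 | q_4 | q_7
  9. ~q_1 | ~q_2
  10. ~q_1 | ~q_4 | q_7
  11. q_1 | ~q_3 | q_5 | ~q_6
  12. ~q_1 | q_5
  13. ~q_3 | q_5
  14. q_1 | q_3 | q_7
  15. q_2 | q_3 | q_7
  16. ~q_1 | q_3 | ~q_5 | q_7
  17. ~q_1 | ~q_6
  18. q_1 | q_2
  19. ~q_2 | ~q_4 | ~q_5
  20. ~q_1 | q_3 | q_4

q_1=F, q_2=T, q_3=F, q_4=T, q_5=F, q_6=T, q_7=T

Unit clause (q_6) forces q_6 = True.
Unit clause (~q_1) forces q_1 = False.
In (q_1 | q_4) only q_4 is left, so q_4 = True.
In (q_1 | q_2) only q_2 is left, so q_2 = True.
In (~q_2 | ~q_4 | ~q_5) only ~q_5 is left, so q_5 = False.
In (~q_2 | ~q_6 | q_7) only q_7 is left, so q_7 = True.
In (~q_3 | ~q_7) only ~q_3 is left, so q_3 = False.
All clauses satisfied.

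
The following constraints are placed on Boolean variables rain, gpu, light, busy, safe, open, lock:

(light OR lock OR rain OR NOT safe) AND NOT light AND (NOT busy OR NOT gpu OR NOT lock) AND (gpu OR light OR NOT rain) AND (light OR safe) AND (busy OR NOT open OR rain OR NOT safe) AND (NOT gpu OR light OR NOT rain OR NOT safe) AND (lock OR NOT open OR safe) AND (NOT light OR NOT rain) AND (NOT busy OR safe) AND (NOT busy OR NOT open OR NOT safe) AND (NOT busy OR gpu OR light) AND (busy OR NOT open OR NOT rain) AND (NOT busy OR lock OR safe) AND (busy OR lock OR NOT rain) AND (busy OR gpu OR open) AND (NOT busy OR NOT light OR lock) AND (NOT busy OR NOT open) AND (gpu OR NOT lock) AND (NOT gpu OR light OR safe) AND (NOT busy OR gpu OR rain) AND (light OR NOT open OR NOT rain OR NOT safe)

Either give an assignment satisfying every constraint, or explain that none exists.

Unit clause (NOT light) forces light = False.
In (light OR safe) only safe is left, so safe = True.
Set rain = False.
  then (light OR lock OR rain OR NOT safe) forces lock = True.
  then (gpu OR NOT lock) forces gpu = True.
  then (NOT busy OR NOT gpu OR NOT lock) forces busy = False.
  then (busy OR NOT open OR rain OR NOT safe) forces open = False.
All clauses satisfied.

rain = False; gpu = True; light = False; busy = False; safe = True; open = False; lock = True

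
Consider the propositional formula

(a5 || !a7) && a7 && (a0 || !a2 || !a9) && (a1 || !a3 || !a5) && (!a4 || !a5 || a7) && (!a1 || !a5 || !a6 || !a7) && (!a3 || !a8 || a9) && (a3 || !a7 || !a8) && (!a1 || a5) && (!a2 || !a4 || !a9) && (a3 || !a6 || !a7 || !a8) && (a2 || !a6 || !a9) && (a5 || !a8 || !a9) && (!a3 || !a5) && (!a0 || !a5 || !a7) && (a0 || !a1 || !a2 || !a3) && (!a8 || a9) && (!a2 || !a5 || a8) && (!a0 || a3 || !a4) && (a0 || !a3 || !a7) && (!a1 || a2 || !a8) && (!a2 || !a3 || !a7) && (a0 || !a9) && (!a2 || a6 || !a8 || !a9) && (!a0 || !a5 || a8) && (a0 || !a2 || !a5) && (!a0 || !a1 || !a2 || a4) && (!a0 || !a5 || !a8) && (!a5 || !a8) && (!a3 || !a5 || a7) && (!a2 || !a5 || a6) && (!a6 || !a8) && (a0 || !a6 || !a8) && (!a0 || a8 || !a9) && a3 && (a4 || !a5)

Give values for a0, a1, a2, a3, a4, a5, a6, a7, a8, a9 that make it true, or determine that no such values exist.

No satisfying assignment exists.

Case a3 = True:
  (a7) forces a7 = True.
  (a5 || !a7) forces a5 = True.
  Clause (!a3 || !a5) is falsified — contradiction.
Case a3 = False:
  Clause (a3) is falsified — contradiction.
Both cases fail, so the formula is unsatisfiable.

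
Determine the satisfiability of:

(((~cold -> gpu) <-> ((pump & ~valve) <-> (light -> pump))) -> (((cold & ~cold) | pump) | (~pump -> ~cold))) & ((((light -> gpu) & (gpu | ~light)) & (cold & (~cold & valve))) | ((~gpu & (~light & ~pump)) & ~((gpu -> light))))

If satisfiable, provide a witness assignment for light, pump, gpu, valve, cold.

Unsatisfiable — no assignment works.

The conjunct (((light -> gpu) & (gpu | ~light)) & (cold & (~cold & valve))) | ((~gpu & (~light & ~pump)) & ~((gpu -> light))) is unsatisfiable on its own:
  gpu = True: simplifies to cold & (~cold & valve).
    cold = True: the conjunct ~cold is False.
    cold = False: the conjunct cold is False.
  gpu = False: simplifies to (~light & ~light) & (cold & (~cold & valve)).
    cold = True: the conjunct ~cold is False.
    cold = False: the conjunct cold is False.
So the whole conjunction is unsatisfiable.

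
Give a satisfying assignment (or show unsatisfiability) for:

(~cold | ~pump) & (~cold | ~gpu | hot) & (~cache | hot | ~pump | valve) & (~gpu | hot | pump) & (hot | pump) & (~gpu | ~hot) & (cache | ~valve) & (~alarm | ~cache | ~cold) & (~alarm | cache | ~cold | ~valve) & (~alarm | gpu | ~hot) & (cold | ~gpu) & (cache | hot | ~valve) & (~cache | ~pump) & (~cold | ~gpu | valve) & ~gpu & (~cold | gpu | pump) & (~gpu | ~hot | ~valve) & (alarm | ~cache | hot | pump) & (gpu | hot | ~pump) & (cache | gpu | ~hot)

Unit clause (~gpu) forces gpu = False.
Try pump = True:
  (~cold | ~pump) forces cold = False.
  (~cache | ~pump) forces cache = False.
  (cache | ~valve) forces valve = False.
  (gpu | hot | ~pump) forces hot = True.
  clause (cache | gpu | ~hot) is falsified — backtrack.
So pump = False.
  then (hot | pump) forces hot = True.
  then (~alarm | gpu | ~hot) forces alarm = False.
  then (~cold | gpu | pump) forces cold = False.
  then (cache | gpu | ~hot) forces cache = True.
Set valve = False.
All clauses satisfied.

pump=F; cache=T; valve=F; alarm=F; gpu=F; hot=T; cold=F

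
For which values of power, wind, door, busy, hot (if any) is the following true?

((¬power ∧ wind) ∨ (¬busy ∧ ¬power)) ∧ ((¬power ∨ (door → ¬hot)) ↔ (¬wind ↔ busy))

power=F, wind=T, door=F, busy=F, hot=F

  (¬power ∧ wind) ∨ (¬busy ∧ ¬power) = True
    ¬power ∧ wind = True
      ¬power = True
    ¬busy ∧ ¬power = True
      ¬busy = True
      ¬power = True
  (¬power ∨ (door → ¬hot)) ↔ (¬wind ↔ busy) = True
    ¬power ∨ (door → ¬hot) = True
      ¬power = True
      door → ¬hot = True
        ¬hot = True
    ¬wind ↔ busy = True
      ¬wind = False
Both conjuncts True, so the formula holds.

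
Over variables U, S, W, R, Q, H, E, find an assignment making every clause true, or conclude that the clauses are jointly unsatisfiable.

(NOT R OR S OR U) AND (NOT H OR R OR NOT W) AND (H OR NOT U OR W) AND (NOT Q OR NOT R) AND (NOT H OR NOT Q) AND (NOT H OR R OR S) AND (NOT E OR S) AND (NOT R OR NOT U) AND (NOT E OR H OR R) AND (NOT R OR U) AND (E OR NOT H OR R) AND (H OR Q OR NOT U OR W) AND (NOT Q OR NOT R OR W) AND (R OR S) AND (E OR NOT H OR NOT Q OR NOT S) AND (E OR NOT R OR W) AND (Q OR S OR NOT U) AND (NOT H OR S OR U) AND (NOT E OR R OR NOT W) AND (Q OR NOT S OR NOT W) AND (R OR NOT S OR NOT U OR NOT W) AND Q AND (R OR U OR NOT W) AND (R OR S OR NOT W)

U: False, S: True, W: False, R: False, Q: True, H: False, E: False

Unit clause (Q) forces Q = True.
In (NOT Q OR NOT R) only NOT R is left, so R = False.
In (NOT H OR NOT Q) only NOT H is left, so H = False.
In (NOT E OR H OR R) only NOT E is left, so E = False.
In (R OR S) only S is left, so S = True.
Set U = False.
  then (R OR U OR NOT W) forces W = False.
All clauses satisfied.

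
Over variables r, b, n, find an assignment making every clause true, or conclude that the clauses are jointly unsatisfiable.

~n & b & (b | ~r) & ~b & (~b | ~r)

Unsatisfiable

Case b = True:
  Clause (~b) is falsified — contradiction.
Case b = False:
  Clause (b) is falsified — contradiction.
Both cases fail, so the formula is unsatisfiable.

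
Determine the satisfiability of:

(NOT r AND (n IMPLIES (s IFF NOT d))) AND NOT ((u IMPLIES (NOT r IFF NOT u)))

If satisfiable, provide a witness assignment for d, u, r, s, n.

d = False, u = True, r = False, s = True, n = True

  NOT r AND (n IMPLIES (s IFF NOT d)) = True
    NOT r = True
    n IMPLIES (s IFF NOT d) = True
      s IFF NOT d = True
        NOT d = True
  NOT ((u IMPLIES (NOT r IFF NOT u))) = True
    u IMPLIES (NOT r IFF NOT u) = False
      NOT r IFF NOT u = False
        NOT r = True
        NOT u = False
Both conjuncts True, so the formula holds.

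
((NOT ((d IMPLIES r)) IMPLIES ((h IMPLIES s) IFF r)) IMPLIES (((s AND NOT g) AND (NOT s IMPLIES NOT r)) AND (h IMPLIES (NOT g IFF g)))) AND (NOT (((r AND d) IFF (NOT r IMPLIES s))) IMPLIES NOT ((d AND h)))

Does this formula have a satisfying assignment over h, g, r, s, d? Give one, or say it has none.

h: False, g: True, r: False, s: False, d: True

  (NOT ((d IMPLIES r)) IMPLIES ((h IMPLIES s) IFF r)) IMPLIES (((s AND NOT g) AND (NOT s IMPLIES NOT r)) AND (h IMPLIES (NOT g IFF g))) = True
    NOT ((d IMPLIES r)) IMPLIES ((h IMPLIES s) IFF r) = False
      NOT ((d IMPLIES r)) = True
        d IMPLIES r = False
      (h IMPLIES s) IFF r = False
        h IMPLIES s = True
    ((s AND NOT g) AND (NOT s IMPLIES NOT r)) AND (h IMPLIES (NOT g IFF g)) = False
      (s AND NOT g) AND (NOT s IMPLIES NOT r) = False
        s AND NOT g = False
          NOT g = False
        NOT s IMPLIES NOT r = True
          NOT s = True
          NOT r = True
      h IMPLIES (NOT g IFF g) = True
        NOT g IFF g = False
          NOT g = False
  NOT (((r AND d) IFF (NOT r IMPLIES s))) IMPLIES NOT ((d AND h)) = True
    NOT (((r AND d) IFF (NOT r IMPLIES s))) = False
      (r AND d) IFF (NOT r IMPLIES s) = True
        r AND d = False
        NOT r IMPLIES s = False
          NOT r = True
    NOT ((d AND h)) = True
      d AND h = False
Both conjuncts True, so the formula holds.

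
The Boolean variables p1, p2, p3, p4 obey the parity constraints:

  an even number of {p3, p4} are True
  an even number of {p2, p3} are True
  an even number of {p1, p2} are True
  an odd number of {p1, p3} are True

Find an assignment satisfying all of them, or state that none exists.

Adding constraints 2, 3, 4 mod 2: every variable appears an even number of times on the left, so the left side is 0.
But the right sides sum to 1 (mod 2). 0 ≠ 1 — the system is inconsistent.

Unsatisfiable — no assignment works.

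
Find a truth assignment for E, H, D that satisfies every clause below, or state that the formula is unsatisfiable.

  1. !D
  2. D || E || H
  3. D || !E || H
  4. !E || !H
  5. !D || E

Unit clause (!D) forces D = False.
Try E = True:
  (D || !E || H) forces H = True.
  clause (!E || !H) is falsified — backtrack.
So E = False.
  then (D || E || H) forces H = True.
Check each clause:
  (!D): !D holds.
  (D || E || H): H holds.
  (D || !E || H): !E holds.
  (!E || !H): !E holds.
  (!D || E): !D holds.
All clauses satisfied.

E=F, H=T, D=F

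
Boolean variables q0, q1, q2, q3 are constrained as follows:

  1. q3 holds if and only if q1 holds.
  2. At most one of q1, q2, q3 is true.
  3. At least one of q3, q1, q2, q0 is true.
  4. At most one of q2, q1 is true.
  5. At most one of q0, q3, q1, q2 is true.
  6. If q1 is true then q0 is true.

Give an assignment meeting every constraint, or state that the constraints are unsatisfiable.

q0: False; q1: False; q2: True; q3: False

  (1) q3=F, q1=F — same ✓
  (2) {q1, q2, q3}: 1 true — at most one ✓
  (3) {q3, q1, q2, q0}: 1 true — at least one ✓
  (4) {q2, q1}: 1 true — at most one ✓
  (5) {q0, q3, q1, q2}: 1 true — at most one ✓
  (6) q1=F ⇒ q0: vacuous ✓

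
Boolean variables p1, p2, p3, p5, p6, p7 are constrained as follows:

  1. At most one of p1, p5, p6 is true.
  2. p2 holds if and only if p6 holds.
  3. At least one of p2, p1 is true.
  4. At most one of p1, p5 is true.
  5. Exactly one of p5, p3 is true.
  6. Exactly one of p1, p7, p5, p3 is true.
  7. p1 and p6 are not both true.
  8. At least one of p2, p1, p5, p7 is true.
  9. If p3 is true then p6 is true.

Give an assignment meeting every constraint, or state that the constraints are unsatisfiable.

p1 = False; p2 = True; p3 = True; p5 = False; p6 = True; p7 = False

  (1) {p1, p5, p6}: 1 true — at most one ✓
  (2) p2=T, p6=T — same ✓
  (3) {p2, p1}: 1 true — at least one ✓
  (4) {p1, p5}: 0 true — at most one ✓
  (5) {p5, p3}: 1 true — exactly one ✓
  (6) {p1, p7, p5, p3}: 1 true — exactly one ✓
  (7) p1=F, p6=T — not both ✓
  (8) {p2, p1, p5, p7}: 1 true — at least one ✓
  (9) p3=T ⇒ p6: T ✓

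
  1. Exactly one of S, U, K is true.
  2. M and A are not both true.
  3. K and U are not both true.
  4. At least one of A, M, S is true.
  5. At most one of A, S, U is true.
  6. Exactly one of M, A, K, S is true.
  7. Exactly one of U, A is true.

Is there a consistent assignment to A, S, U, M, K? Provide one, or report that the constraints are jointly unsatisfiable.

A=F, S=F, U=T, M=T, K=F

  (1) {S, U, K}: 1 true — exactly one ✓
  (2) M=T, A=F — not both ✓
  (3) K=F, U=T — not both ✓
  (4) {A, M, S}: 1 true — at least one ✓
  (5) {A, S, U}: 1 true — at most one ✓
  (6) {M, A, K, S}: 1 true — exactly one ✓
  (7) {U, A}: 1 true — exactly one ✓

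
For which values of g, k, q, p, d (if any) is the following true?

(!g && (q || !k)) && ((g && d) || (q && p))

g = False; k = True; q = True; p = True; d = False

  !g && (q || !k) = True
    !g = True
    q || !k = True
      !k = False
  (g && d) || (q && p) = True
    g && d = False
    q && p = True
Both conjuncts True, so the formula holds.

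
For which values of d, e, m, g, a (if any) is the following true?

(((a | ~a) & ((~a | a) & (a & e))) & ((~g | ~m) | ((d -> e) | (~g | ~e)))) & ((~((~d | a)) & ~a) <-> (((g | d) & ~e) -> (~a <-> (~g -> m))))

The formula is unsatisfiable.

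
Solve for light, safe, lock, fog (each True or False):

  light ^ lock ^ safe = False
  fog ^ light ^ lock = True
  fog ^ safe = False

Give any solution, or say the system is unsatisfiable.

UNSATISFIABLE

Adding constraints 1, 2, 3 mod 2: every variable appears an even number of times on the left, so the left side is 0.
But the right sides sum to 1 (mod 2). 0 ≠ 1 — the system is inconsistent.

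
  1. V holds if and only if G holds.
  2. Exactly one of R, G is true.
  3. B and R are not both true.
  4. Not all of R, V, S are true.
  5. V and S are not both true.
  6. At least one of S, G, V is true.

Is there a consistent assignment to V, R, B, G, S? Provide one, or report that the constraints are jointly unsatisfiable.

V: False, R: True, B: False, G: False, S: True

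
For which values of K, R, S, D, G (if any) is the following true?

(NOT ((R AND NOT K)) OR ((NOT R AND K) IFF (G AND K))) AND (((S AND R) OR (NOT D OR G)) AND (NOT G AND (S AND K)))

K=T, R=F, S=T, D=F, G=F

  NOT ((R AND NOT K)) OR ((NOT R AND K) IFF (G AND K)) = True
    NOT ((R AND NOT K)) = True
      R AND NOT K = False
        NOT K = False
    (NOT R AND K) IFF (G AND K) = False
      NOT R AND K = True
        NOT R = True
      G AND K = False
  ((S AND R) OR (NOT D OR G)) AND (NOT G AND (S AND K)) = True
    (S AND R) OR (NOT D OR G) = True
      S AND R = False
      NOT D OR G = True
        NOT D = True
    NOT G AND (S AND K) = True
      NOT G = True
      S AND K = True
Both conjuncts True, so the formula holds.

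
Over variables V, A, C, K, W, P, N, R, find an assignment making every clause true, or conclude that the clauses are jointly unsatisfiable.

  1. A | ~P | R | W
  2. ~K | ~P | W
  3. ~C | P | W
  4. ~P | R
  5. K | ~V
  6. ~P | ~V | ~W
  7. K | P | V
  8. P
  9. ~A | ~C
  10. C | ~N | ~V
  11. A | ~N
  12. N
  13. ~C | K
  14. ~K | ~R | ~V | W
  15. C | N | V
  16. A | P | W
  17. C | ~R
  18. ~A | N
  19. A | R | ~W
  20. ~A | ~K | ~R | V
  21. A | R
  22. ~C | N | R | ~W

Case P = True:
  (~P | R) forces R = True.
  (N) forces N = True.
  (A | ~N) forces A = True.
  (~A | ~C) forces C = False.
  Clause (C | ~R) is falsified — contradiction.
Case P = False:
  Clause (P) is falsified — contradiction.
Both cases fail, so the formula is unsatisfiable.

UNSATISFIABLE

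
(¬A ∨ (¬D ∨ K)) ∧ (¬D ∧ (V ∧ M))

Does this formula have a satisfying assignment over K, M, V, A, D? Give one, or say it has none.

K = True; M = True; V = True; A = True; D = False

  ¬A ∨ (¬D ∨ K) = True
    ¬A = False
    ¬D ∨ K = True
      ¬D = True
  ¬D ∧ (V ∧ M) = True
    ¬D = True
    V ∧ M = True
Both conjuncts True, so the formula holds.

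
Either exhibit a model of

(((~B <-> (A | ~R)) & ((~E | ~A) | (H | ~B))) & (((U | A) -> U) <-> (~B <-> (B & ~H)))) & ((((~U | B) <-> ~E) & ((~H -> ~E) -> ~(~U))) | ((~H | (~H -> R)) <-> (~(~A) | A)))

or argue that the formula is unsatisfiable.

U: False, H: False, R: False, A: True, E: True, B: False

  ((~B <-> (A | ~R)) & ((~E | ~A) | (H | ~B))) & (((U | A) -> U) <-> (~B <-> (B & ~H))) = True
    (~B <-> (A | ~R)) & ((~E | ~A) | (H | ~B)) = True
      ~B <-> (A | ~R) = True
        ~B = True
        A | ~R = True
          ~R = True
      (~E | ~A) | (H | ~B) = True
        ~E | ~A = False
          ~E = False
          ~A = False
        H | ~B = True
          ~B = True
    ((U | A) -> U) <-> (~B <-> (B & ~H)) = True
      (U | A) -> U = False
        U | A = True
      ~B <-> (B & ~H) = False
        ~B = True
        B & ~H = False
          ~H = True
  (((~U | B) <-> ~E) & ((~H -> ~E) -> ~(~U))) | ((~H | (~H -> R)) <-> (~(~A) | A)) = True
    ((~U | B) <-> ~E) & ((~H -> ~E) -> ~(~U)) = False
      (~U | B) <-> ~E = False
        ~U | B = True
          ~U = True
        ~E = False
      (~H -> ~E) -> ~(~U) = True
        ~H -> ~E = False
          ~H = True
          ~E = False
        ~(~U) = False
          ~U = True
    (~H | (~H -> R)) <-> (~(~A) | A) = True
      ~H | (~H -> R) = True
        ~H = True
        ~H -> R = False
          ~H = True
      ~(~A) | A = True
        ~(~A) = True
          ~A = False
Both conjuncts True, so the formula holds.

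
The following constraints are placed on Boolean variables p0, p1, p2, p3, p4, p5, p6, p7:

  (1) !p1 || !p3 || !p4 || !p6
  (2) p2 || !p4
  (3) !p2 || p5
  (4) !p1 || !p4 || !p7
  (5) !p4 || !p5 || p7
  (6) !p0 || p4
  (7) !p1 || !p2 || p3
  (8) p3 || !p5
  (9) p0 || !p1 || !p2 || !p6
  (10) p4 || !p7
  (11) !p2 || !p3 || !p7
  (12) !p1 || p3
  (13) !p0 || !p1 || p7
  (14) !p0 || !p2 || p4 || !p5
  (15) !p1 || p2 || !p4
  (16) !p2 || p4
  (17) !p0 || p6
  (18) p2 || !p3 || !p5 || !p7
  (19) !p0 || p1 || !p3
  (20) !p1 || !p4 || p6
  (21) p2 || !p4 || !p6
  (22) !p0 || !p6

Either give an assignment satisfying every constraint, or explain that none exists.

p0 = False, p1 = False, p2 = False, p3 = False, p4 = False, p5 = False, p6 = True, p7 = False

Set p0 = False.
Set p1 = False.
Set p2 = False.
  then (p2 || !p4) forces p4 = False.
  then (p4 || !p7) forces p7 = False.
Set p3 = False.
  then (p3 || !p5) forces p5 = False.
Set p6 = True.
All clauses satisfied.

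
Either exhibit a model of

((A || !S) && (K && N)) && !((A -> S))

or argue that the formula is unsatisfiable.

N=T, S=F, K=T, A=T

  (A || !S) && (K && N) = True
    A || !S = True
      !S = True
    K && N = True
  !((A -> S)) = True
    A -> S = False
Both conjuncts True, so the formula holds.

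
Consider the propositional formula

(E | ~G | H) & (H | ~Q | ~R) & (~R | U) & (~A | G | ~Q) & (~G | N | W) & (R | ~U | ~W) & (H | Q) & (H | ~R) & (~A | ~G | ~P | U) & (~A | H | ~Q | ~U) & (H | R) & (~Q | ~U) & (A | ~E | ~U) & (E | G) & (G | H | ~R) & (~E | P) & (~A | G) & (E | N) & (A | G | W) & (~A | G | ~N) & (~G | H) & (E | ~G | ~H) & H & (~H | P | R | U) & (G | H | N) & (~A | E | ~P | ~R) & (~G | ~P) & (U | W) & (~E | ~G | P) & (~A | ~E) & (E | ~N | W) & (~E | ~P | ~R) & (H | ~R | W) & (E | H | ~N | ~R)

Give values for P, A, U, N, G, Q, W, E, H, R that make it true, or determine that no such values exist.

P: True, A: False, U: False, N: True, G: False, Q: True, W: True, E: True, H: True, R: False

Unit clause (H) forces H = True.
Try P = False:
  (~E | P) forces E = False.
  (E | G) forces G = True.
  clause (E | ~G | ~H) is falsified — backtrack.
So P = True.
  then (~G | ~P) forces G = False.
  then (E | G) forces E = True.
  then (~A | G) forces A = False.
  then (A | G | W) forces W = True.
  then (~E | ~P | ~R) forces R = False.
  then (R | ~U | ~W) forces U = False.
Set N = True.
Set Q = True.
All clauses satisfied.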